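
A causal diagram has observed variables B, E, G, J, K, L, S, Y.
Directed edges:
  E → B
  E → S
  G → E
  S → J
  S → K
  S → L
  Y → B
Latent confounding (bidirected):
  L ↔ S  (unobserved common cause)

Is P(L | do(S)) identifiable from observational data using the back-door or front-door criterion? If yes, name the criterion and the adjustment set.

desc(S)\{S}={J,K,L}; candidates ⊆ {B,E,G,Y}.
S↔L: latent back-door arc(s) into S.
size 0: {}; under {} S still reaches {B,E,G,L} ∋ L.
size 1: {B}, {E}, {G} …(+1); under {B} S still reaches {E,G,L,Y} ∋ L.
size 2: {B,E}, {B,G}, {B,Y} …(+3); under {B,E} S still reaches {L} ∋ L.
S↔L cannot be blocked by any observed set — no back-door set.
No mediator lies on a directed S→…→L path.
Neither criterion identifies P(L|do(S)) in this graph.

P(L|do(S)): not identifiable (no BD/FD set).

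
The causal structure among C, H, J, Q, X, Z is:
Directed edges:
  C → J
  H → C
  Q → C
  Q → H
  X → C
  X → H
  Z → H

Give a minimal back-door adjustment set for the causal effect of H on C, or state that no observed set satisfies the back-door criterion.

H→C: minimal back-door set {Q, X}.

desc(H)\{H}={C,J}; candidates ⊆ {Q,X,Z}.
size 0: {}; under {} H still reaches {C,J,Q,X,Z} ∋ C.
size 1: {Q}, {X}, {Z}; under {Q} H still reaches {C,J,X,Z} ∋ C.
{Q,X}: H⊥C given {Q,X} in G with H→· removed — back-door holds.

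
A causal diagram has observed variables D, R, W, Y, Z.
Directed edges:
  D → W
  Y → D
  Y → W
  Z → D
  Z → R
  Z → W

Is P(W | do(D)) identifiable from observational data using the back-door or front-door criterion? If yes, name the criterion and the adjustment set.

P(W|do(D)): backdoor, adjust for {Y, Z}.

desc(D)\{D}={W}; candidates ⊆ {R,Y,Z}.
size 0: {}; under {} D still reaches {R,W,Y,Z} ∋ W.
size 1: {R}, {Y}, {Z}; under {R} D still reaches {W,Y,Z} ∋ W.
{Y,Z}: D⊥W given {Y,Z} in G with D→· removed — back-door holds.
P(W|do(D)) = Σ_{Y,Z} P(W|D,Y,Z)·P(Y,Z).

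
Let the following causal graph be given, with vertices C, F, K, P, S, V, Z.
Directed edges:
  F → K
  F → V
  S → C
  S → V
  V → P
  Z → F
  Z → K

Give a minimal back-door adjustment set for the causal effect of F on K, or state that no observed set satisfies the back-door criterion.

F→K: minimal back-door set {Z}.

desc(F)\{F}={K,P,V}; candidates ⊆ {C,S,Z}.
size 0: {}; under {} F still reaches {K,Z} ∋ K.
{Z}: F⊥K given {Z} in G with F→· removed — back-door holds.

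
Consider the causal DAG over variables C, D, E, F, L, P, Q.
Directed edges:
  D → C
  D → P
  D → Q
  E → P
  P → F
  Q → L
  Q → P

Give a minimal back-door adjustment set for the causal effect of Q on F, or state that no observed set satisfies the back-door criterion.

desc(Q)\{Q}={F,L,P}; candidates ⊆ {C,D,E}.
size 0: {}; under {} Q still reaches {C,D,F,P} ∋ F.
{D}: Q⊥F given {D} in G with Q→· removed — back-door holds.

Q→F: minimal back-door set {D}.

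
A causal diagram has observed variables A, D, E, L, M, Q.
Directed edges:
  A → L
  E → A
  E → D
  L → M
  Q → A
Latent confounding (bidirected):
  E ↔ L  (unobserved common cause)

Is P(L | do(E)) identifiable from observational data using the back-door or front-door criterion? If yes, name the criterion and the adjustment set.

P(L|do(E)): frontdoor, adjust for {A}.

desc(E)\{E}={A,D,L,M}; candidates ⊆ {Q}.
E↔L: latent back-door arc(s) into E.
size 0: {}; under {} E still reaches {L,M} ∋ L.
size 1: {Q}; under {Q} E still reaches {L,M} ∋ L.
E↔L cannot be blocked by any observed set — no back-door set.
{A}: (i) intercepts every directed E→L path; (ii) no back-door E→{A}; (iii) {E} blocks every back-door {A}→L. Front-door holds.
P(L|do(E)) = Σ_{A} P(A|E) Σ_{E'} P(L|A,E')P(E').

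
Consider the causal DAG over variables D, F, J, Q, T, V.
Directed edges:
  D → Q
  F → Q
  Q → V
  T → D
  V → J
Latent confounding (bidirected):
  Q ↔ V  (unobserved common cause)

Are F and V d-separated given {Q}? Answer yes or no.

No — F and V are d-connected given {Q}.

Bayes-Ball from F | {Q} reaches {D,J,T,V}.
V ∈ reach(F|{Q}) ⇒ F ⊥̸ V | {Q}.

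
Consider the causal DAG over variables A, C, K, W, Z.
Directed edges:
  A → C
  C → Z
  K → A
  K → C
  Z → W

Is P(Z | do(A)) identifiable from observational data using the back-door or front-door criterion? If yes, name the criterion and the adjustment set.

P(Z|do(A)): backdoor, adjust for {K}.

desc(A)\{A}={C,W,Z}; candidates ⊆ {K}.
size 0: {}; under {} A still reaches {C,K,W,Z} ∋ Z.
{K}: A⊥Z given {K} in G with A→· removed — back-door holds.
P(Z|do(A)) = Σ_{K} P(Z|A,K)·P(K).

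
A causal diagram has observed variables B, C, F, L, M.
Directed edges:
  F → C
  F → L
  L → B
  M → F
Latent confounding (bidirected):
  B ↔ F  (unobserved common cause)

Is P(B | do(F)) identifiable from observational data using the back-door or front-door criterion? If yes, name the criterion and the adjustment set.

P(B|do(F)): frontdoor, adjust for {L}.

desc(F)\{F}={B,C,L}; candidates ⊆ {M}.
F↔B: latent back-door arc(s) into F.
size 0: {}; under {} F still reaches {B,M} ∋ B.
size 1: {M}; under {M} F still reaches {B} ∋ B.
F↔B cannot be blocked by any observed set — no back-door set.
{L}: (i) intercepts every directed F→B path; (ii) no back-door F→{L}; (iii) {F} blocks every back-door {L}→B. Front-door holds.
P(B|do(F)) = Σ_{L} P(L|F) Σ_{F'} P(B|L,F')P(F').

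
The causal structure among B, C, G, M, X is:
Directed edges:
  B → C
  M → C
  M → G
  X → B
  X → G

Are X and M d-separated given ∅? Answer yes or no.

Bayes-Ball from X | ∅ reaches {B,C,G}.
M ∉ reach(X|∅) ⇒ X ⊥ M | ∅.

Yes — X ⊥ M | ∅.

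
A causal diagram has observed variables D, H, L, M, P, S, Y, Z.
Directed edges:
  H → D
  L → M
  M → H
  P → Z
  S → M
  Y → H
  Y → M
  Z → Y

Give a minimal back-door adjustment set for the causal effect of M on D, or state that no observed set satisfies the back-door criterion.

desc(M)\{M}={D,H}; candidates ⊆ {L,P,S,Y,Z}.
size 0: {}; under {} M still reaches {D,H,L,P,S,Y,Z} ∋ D.
{Y}: M⊥D given {Y} in G with M→· removed — back-door holds.

M→D: minimal back-door set {Y}.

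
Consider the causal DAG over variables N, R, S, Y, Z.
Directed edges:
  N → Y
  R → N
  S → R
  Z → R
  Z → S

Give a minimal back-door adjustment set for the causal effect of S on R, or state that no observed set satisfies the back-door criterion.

S→R: minimal back-door set {Z}.

desc(S)\{S}={N,R,Y}; candidates ⊆ {Z}.
size 0: {}; under {} S still reaches {N,R,Y,Z} ∋ R.
{Z}: S⊥R given {Z} in G with S→· removed — back-door holds.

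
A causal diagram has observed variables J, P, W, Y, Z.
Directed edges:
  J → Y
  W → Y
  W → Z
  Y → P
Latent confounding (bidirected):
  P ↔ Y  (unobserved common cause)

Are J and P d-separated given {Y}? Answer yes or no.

No — J and P are d-connected given {Y}.

Bayes-Ball from J | {Y} reaches {P,W,Z}.
P ∈ reach(J|{Y}) ⇒ J ⊥̸ P | {Y}.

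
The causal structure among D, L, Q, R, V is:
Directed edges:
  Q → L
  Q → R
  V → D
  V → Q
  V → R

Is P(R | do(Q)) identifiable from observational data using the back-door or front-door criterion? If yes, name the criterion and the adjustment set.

desc(Q)\{Q}={L,R}; candidates ⊆ {D,V}.
size 0: {}; under {} Q still reaches {D,R,V} ∋ R.
{V}: Q⊥R given {V} in G with Q→· removed — back-door holds.
P(R|do(Q)) = Σ_{V} P(R|Q,V)·P(V).

P(R|do(Q)): backdoor, adjust for {V}.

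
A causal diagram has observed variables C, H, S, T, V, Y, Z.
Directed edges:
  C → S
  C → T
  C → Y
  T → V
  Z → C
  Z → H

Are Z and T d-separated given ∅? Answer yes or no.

Bayes-Ball from Z | ∅ reaches {C,H,S,T,V,Y}.
T ∈ reach(Z|∅) ⇒ Z ⊥̸ T | ∅.

No — Z and T are d-connected given ∅.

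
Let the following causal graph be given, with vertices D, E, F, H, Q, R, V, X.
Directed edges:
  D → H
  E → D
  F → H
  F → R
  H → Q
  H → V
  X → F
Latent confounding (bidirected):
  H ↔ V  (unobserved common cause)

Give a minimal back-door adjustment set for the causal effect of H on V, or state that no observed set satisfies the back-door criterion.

desc(H)\{H}={Q,V}; candidates ⊆ {D,E,F,R,X}.
H↔V: latent back-door arc(s) into H.
size 0: {}; under {} H still reaches {D,E,F,R,V,X} ∋ V.
size 1: {D}, {E}, {F} …(+2); under {D} H still reaches {F,R,V,X} ∋ V.
size 2: {D,E}, {D,F}, {D,R} …(+7); under {D,E} H still reaches {F,R,V,X} ∋ V.
H↔V cannot be blocked by any observed set — no back-door set.

H→V: no observed back-door set.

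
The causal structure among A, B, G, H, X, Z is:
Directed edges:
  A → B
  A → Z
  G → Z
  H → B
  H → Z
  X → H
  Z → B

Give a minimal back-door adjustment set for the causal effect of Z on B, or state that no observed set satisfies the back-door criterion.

Z→B: minimal back-door set {A, H}.

desc(Z)\{Z}={B}; candidates ⊆ {A,G,H,X}.
size 0: {}; under {} Z still reaches {A,B,G,H,X} ∋ B.
size 1: {A}, {G}, {H} …(+1); under {A} Z still reaches {B,G,H,X} ∋ B.
{A,H}: Z⊥B given {A,H} in G with Z→· removed — back-door holds.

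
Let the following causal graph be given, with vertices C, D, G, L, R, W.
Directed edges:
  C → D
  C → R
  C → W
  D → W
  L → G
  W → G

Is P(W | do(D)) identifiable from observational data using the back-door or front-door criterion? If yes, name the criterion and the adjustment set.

P(W|do(D)): backdoor, adjust for {C}.

desc(D)\{D}={G,W}; candidates ⊆ {C,L,R}.
size 0: {}; under {} D still reaches {C,G,R,W} ∋ W.
{C}: D⊥W given {C} in G with D→· removed — back-door holds.
P(W|do(D)) = Σ_{C} P(W|D,C)·P(C).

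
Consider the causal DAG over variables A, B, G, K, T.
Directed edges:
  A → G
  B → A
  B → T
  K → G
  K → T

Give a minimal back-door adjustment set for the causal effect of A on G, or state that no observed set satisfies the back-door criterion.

desc(A)\{A}={G}; candidates ⊆ {B,K,T}.
∅: A⊥G given ∅ in G with A→· removed — back-door holds.

A→G: minimal back-door set ∅.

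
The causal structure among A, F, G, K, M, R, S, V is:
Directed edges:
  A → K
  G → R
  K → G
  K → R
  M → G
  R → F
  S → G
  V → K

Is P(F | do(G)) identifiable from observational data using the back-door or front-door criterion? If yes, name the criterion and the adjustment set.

P(F|do(G)): backdoor, adjust for {K}.

desc(G)\{G}={F,R}; candidates ⊆ {A,K,M,S,V}.
size 0: {}; under {} G still reaches {A,F,K,M,R,S,V} ∋ F.
{K}: G⊥F given {K} in G with G→· removed — back-door holds.
P(F|do(G)) = Σ_{K} P(F|G,K)·P(K).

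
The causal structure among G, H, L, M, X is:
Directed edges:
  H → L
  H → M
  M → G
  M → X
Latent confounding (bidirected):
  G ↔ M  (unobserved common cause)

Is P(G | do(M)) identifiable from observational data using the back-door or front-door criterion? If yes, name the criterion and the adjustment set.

P(G|do(M)): not identifiable (no BD/FD set).

desc(M)\{M}={G,X}; candidates ⊆ {H,L}.
M↔G: latent back-door arc(s) into M.
size 0: {}; under {} M still reaches {G,H,L} ∋ G.
size 1: {H}, {L}; under {H} M still reaches {G} ∋ G.
size 2: {H,L}; under {H,L} M still reaches {G} ∋ G.
M↔G cannot be blocked by any observed set — no back-door set.
No mediator lies on a directed M→…→G path.
Neither criterion identifies P(G|do(M)) in this graph.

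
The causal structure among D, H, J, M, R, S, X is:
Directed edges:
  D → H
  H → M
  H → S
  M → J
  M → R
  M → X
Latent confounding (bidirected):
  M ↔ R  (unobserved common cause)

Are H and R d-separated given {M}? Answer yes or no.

Bayes-Ball from H | {M} reaches {D,R,S}.
R ∈ reach(H|{M}) ⇒ H ⊥̸ R | {M}.

No — H and R are d-connected given {M}.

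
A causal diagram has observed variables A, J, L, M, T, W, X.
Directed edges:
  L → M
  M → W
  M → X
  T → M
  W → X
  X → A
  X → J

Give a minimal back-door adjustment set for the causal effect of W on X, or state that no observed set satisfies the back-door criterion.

W→X: minimal back-door set {M}.

desc(W)\{W}={A,J,X}; candidates ⊆ {L,M,T}.
size 0: {}; under {} W still reaches {A,J,L,M,T,X} ∋ X.
{M}: W⊥X given {M} in G with W→· removed — back-door holds.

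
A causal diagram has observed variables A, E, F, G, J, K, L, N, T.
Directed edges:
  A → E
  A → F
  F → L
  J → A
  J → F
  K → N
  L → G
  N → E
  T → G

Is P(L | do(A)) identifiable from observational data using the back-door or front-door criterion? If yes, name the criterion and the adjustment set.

desc(A)\{A}={E,F,G,L}; candidates ⊆ {J,K,N,T}.
size 0: {}; under {} A still reaches {F,G,J,L} ∋ L.
{J}: A⊥L given {J} in G with A→· removed — back-door holds.
P(L|do(A)) = Σ_{J} P(L|A,J)·P(J).

P(L|do(A)): backdoor, adjust for {J}.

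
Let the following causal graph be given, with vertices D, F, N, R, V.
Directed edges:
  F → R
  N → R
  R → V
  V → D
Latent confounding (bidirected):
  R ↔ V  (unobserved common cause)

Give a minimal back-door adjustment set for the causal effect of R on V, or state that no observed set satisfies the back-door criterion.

R→V: no observed back-door set.

desc(R)\{R}={D,V}; candidates ⊆ {F,N}.
R↔V: latent back-door arc(s) into R.
size 0: {}; under {} R still reaches {D,F,N,V} ∋ V.
size 1: {F}, {N}; under {F} R still reaches {D,N,V} ∋ V.
size 2: {F,N}; under {F,N} R still reaches {D,V} ∋ V.
R↔V cannot be blocked by any observed set — no back-door set.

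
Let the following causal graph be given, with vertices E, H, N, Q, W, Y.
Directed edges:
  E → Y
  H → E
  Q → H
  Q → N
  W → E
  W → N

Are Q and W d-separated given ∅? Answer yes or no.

Yes — Q ⊥ W | ∅.

Bayes-Ball from Q | ∅ reaches {E,H,N,Y}.
W ∉ reach(Q|∅) ⇒ Q ⊥ W | ∅.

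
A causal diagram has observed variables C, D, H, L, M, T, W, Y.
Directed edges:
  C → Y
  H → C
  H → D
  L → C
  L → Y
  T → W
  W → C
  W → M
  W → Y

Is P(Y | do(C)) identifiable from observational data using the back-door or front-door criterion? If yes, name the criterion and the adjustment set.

desc(C)\{C}={Y}; candidates ⊆ {D,H,L,M,T,W}.
size 0: {}; under {} C still reaches {D,H,L,M,T,W,Y} ∋ Y.
size 1: {D}, {H}, {L} …(+3); under {D} C still reaches {H,L,M,T,W,Y} ∋ Y.
{L,W}: C⊥Y given {L,W} in G with C→· removed — back-door holds.
P(Y|do(C)) = Σ_{L,W} P(Y|C,L,W)·P(L,W).

P(Y|do(C)): backdoor, adjust for {L, W}.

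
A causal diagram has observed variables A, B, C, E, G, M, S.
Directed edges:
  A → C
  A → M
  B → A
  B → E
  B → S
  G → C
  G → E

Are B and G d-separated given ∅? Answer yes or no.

Bayes-Ball from B | ∅ reaches {A,C,E,M,S}.
G ∉ reach(B|∅) ⇒ B ⊥ G | ∅.

Yes — B ⊥ G | ∅.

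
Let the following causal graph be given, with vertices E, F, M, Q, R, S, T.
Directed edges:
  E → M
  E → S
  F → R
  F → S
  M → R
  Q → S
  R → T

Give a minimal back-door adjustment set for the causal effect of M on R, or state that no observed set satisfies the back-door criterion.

desc(M)\{M}={R,T}; candidates ⊆ {E,F,Q,S}.
∅: M⊥R given ∅ in G with M→· removed — back-door holds.

M→R: minimal back-door set ∅.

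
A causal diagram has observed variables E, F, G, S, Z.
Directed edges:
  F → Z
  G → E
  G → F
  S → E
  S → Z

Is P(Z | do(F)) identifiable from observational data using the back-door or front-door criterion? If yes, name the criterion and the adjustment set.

desc(F)\{F}={Z}; candidates ⊆ {E,G,S}.
∅: F⊥Z given ∅ in G with F→· removed — back-door holds.
P(Z|do(F)) = P(Z|F) — no adjustment needed.

P(Z|do(F)): backdoor, adjust for ∅.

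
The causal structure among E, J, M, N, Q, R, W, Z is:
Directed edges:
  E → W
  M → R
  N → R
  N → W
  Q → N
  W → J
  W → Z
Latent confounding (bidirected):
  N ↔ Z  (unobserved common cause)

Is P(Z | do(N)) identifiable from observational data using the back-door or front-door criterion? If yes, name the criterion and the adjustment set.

P(Z|do(N)): frontdoor, adjust for {W}.

desc(N)\{N}={J,R,W,Z}; candidates ⊆ {E,M,Q}.
N↔Z: latent back-door arc(s) into N.
size 0: {}; under {} N still reaches {Q,Z} ∋ Z.
size 1: {E}, {M}, {Q}; under {E} N still reaches {Q,Z} ∋ Z.
size 2: {E,M}, {E,Q}, {M,Q}; under {E,M} N still reaches {Q,Z} ∋ Z.
N↔Z cannot be blocked by any observed set — no back-door set.
{W}: (i) intercepts every directed N→Z path; (ii) no back-door N→{W}; (iii) {N} blocks every back-door {W}→Z. Front-door holds.
P(Z|do(N)) = Σ_{W} P(W|N) Σ_{N'} P(Z|W,N')P(N').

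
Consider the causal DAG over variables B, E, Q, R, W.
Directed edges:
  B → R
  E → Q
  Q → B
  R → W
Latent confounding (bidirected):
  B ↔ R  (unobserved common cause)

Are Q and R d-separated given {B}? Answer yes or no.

No — Q and R are d-connected given {B}.

Bayes-Ball from Q | {B} reaches {E,R,W}.
R ∈ reach(Q|{B}) ⇒ Q ⊥̸ R | {B}.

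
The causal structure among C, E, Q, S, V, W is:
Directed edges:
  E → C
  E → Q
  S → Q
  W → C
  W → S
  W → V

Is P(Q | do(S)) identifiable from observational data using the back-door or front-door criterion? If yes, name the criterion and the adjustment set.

desc(S)\{S}={Q}; candidates ⊆ {C,E,V,W}.
∅: S⊥Q given ∅ in G with S→· removed — back-door holds.
P(Q|do(S)) = P(Q|S) — no adjustment needed.

P(Q|do(S)): backdoor, adjust for ∅.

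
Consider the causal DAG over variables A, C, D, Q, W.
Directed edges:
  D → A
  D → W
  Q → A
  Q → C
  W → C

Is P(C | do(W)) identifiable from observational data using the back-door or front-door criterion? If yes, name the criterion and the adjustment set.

desc(W)\{W}={C}; candidates ⊆ {A,D,Q}.
∅: W⊥C given ∅ in G with W→· removed — back-door holds.
P(C|do(W)) = P(C|W) — no adjustment needed.

P(C|do(W)): backdoor, adjust for ∅.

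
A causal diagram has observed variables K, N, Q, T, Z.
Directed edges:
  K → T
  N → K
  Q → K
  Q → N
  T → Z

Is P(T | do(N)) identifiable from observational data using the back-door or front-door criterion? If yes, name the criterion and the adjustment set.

P(T|do(N)): backdoor, adjust for {Q}.

desc(N)\{N}={K,T,Z}; candidates ⊆ {Q}.
size 0: {}; under {} N still reaches {K,Q,T,Z} ∋ T.
{Q}: N⊥T given {Q} in G with N→· removed — back-door holds.
P(T|do(N)) = Σ_{Q} P(T|N,Q)·P(Q).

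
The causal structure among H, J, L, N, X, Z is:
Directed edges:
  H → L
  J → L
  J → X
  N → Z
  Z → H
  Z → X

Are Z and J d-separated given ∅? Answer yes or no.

Yes — Z ⊥ J | ∅.

Bayes-Ball from Z | ∅ reaches {H,L,N,X}.
J ∉ reach(Z|∅) ⇒ Z ⊥ J | ∅.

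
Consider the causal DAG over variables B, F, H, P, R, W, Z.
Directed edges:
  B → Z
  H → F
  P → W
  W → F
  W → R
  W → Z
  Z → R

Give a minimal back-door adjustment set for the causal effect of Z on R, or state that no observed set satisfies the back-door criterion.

Z→R: minimal back-door set {W}.

desc(Z)\{Z}={R}; candidates ⊆ {B,F,H,P,W}.
size 0: {}; under {} Z still reaches {B,F,P,R,W} ∋ R.
{W}: Z⊥R given {W} in G with Z→· removed — back-door holds.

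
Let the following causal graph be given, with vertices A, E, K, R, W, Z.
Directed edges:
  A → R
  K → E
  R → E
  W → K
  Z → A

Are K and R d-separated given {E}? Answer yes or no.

No — K and R are d-connected given {E}.

Bayes-Ball from K | {E} reaches {A,R,W,Z}.
R ∈ reach(K|{E}) ⇒ K ⊥̸ R | {E}.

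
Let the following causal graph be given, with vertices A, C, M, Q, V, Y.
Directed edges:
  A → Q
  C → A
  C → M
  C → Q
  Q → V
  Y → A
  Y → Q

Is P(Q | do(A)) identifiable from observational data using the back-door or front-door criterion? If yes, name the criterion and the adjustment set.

desc(A)\{A}={Q,V}; candidates ⊆ {C,M,Y}.
size 0: {}; under {} A still reaches {C,M,Q,V,Y} ∋ Q.
size 1: {C}, {M}, {Y}; under {C} A still reaches {Q,V,Y} ∋ Q.
{C,Y}: A⊥Q given {C,Y} in G with A→· removed — back-door holds.
P(Q|do(A)) = Σ_{C,Y} P(Q|A,C,Y)·P(C,Y).

P(Q|do(A)): backdoor, adjust for {C, Y}.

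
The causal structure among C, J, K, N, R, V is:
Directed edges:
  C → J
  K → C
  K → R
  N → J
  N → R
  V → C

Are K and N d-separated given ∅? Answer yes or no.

Yes — K ⊥ N | ∅.

Bayes-Ball from K | ∅ reaches {C,J,R}.
N ∉ reach(K|∅) ⇒ K ⊥ N | ∅.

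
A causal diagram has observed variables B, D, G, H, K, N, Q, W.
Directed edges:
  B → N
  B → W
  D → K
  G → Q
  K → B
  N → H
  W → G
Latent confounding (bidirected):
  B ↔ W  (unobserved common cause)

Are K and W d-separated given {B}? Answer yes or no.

No — K and W are d-connected given {B}.

Bayes-Ball from K | {B} reaches {D,G,Q,W}.
W ∈ reach(K|{B}) ⇒ K ⊥̸ W | {B}.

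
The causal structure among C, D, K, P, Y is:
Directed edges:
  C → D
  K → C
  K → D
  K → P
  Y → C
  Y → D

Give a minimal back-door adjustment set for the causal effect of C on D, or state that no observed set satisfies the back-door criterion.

desc(C)\{C}={D}; candidates ⊆ {K,P,Y}.
size 0: {}; under {} C still reaches {D,K,P,Y} ∋ D.
size 1: {K}, {P}, {Y}; under {K} C still reaches {D,Y} ∋ D.
{K,Y}: C⊥D given {K,Y} in G with C→· removed — back-door holds.

C→D: minimal back-door set {K, Y}.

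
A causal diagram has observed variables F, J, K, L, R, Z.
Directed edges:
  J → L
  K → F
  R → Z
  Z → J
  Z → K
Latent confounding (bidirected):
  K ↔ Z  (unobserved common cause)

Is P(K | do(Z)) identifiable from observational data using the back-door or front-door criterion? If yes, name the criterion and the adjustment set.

P(K|do(Z)): not identifiable (no BD/FD set).

desc(Z)\{Z}={F,J,K,L}; candidates ⊆ {R}.
Z↔K: latent back-door arc(s) into Z.
size 0: {}; under {} Z still reaches {F,K,R} ∋ K.
size 1: {R}; under {R} Z still reaches {F,K} ∋ K.
Z↔K cannot be blocked by any observed set — no back-door set.
No mediator lies on a directed Z→…→K path.
Neither criterion identifies P(K|do(Z)) in this graph.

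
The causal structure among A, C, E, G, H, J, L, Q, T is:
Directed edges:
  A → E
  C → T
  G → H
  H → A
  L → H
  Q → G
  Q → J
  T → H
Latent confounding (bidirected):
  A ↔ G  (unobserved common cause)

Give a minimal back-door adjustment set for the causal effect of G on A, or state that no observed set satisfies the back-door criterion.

G→A: no observed back-door set.

desc(G)\{G}={A,E,H}; candidates ⊆ {C,J,L,Q,T}.
G↔A: latent back-door arc(s) into G.
size 0: {}; under {} G still reaches {A,E,J,Q} ∋ A.
size 1: {C}, {J}, {L} …(+2); under {C} G still reaches {A,E,J,Q} ∋ A.
size 2: {C,J}, {C,L}, {C,Q} …(+7); under {C,J} G still reaches {A,E,Q} ∋ A.
G↔A cannot be blocked by any observed set — no back-door set.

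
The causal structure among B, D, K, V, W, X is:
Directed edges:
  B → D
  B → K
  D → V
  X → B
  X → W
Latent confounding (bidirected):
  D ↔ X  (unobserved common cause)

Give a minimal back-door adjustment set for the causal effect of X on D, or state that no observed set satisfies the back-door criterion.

desc(X)\{X}={B,D,K,V,W}; candidates ⊆ {—}.
X↔D: latent back-door arc(s) into X.
size 0: {}; under {} X still reaches {D,V} ∋ D.
X↔D cannot be blocked by any observed set — no back-door set.

X→D: no observed back-door set.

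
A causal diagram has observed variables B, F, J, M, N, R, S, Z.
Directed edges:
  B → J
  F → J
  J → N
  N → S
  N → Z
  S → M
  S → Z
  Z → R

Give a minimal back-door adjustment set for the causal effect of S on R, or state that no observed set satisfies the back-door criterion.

S→R: minimal back-door set {N}.

desc(S)\{S}={M,R,Z}; candidates ⊆ {B,F,J,N}.
size 0: {}; under {} S still reaches {B,F,J,N,R,Z} ∋ R.
{N}: S⊥R given {N} in G with S→· removed — back-door holds.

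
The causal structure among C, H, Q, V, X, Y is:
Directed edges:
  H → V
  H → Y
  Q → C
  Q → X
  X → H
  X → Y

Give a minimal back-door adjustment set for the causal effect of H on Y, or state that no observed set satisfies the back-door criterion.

desc(H)\{H}={V,Y}; candidates ⊆ {C,Q,X}.
size 0: {}; under {} H still reaches {C,Q,X,Y} ∋ Y.
{X}: H⊥Y given {X} in G with H→· removed — back-door holds.

H→Y: minimal back-door set {X}.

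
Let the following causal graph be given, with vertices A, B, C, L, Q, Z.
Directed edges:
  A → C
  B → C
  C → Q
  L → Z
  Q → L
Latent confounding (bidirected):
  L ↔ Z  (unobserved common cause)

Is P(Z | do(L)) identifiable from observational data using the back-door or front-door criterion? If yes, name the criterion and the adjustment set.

desc(L)\{L}={Z}; candidates ⊆ {A,B,C,Q}.
L↔Z: latent back-door arc(s) into L.
size 0: {}; under {} L still reaches {A,B,C,Q,Z} ∋ Z.
size 1: {A}, {B}, {C} …(+1); under {A} L still reaches {B,C,Q,Z} ∋ Z.
size 2: {A,B}, {A,C}, {A,Q} …(+3); under {A,B} L still reaches {C,Q,Z} ∋ Z.
L↔Z cannot be blocked by any observed set — no back-door set.
No mediator lies on a directed L→…→Z path.
Neither criterion identifies P(Z|do(L)) in this graph.

P(Z|do(L)): not identifiable (no BD/FD set).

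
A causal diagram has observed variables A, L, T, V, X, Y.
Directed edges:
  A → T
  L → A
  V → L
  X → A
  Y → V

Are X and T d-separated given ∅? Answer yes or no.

Bayes-Ball from X | ∅ reaches {A,T}.
T ∈ reach(X|∅) ⇒ X ⊥̸ T | ∅.

No — X and T are d-connected given ∅.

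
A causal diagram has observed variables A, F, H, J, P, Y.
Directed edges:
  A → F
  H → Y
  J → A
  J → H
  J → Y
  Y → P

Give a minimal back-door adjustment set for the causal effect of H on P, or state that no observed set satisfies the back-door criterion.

desc(H)\{H}={P,Y}; candidates ⊆ {A,F,J}.
size 0: {}; under {} H still reaches {A,F,J,P,Y} ∋ P.
{J}: H⊥P given {J} in G with H→· removed — back-door holds.

H→P: minimal back-door set {J}.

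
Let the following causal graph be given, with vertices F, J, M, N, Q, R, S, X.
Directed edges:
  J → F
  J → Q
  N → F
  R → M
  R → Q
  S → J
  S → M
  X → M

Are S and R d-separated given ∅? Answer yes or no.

Yes — S ⊥ R | ∅.

Bayes-Ball from S | ∅ reaches {F,J,M,Q}.
R ∉ reach(S|∅) ⇒ S ⊥ R | ∅.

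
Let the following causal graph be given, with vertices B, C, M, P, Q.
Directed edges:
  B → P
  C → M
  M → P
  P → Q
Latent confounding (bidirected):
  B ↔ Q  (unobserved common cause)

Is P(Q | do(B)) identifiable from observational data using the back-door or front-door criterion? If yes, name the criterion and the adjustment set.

P(Q|do(B)): frontdoor, adjust for {P}.

desc(B)\{B}={P,Q}; candidates ⊆ {C,M}.
B↔Q: latent back-door arc(s) into B.
size 0: {}; under {} B still reaches {Q} ∋ Q.
size 1: {C}, {M}; under {C} B still reaches {Q} ∋ Q.
size 2: {C,M}; under {C,M} B still reaches {Q} ∋ Q.
B↔Q cannot be blocked by any observed set — no back-door set.
{P}: (i) intercepts every directed B→Q path; (ii) no back-door B→{P}; (iii) {B} blocks every back-door {P}→Q. Front-door holds.
P(Q|do(B)) = Σ_{P} P(P|B) Σ_{B'} P(Q|P,B')P(B').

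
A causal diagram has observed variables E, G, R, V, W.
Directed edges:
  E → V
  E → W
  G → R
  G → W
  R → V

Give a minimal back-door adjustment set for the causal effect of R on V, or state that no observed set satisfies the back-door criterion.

R→V: minimal back-door set ∅.

desc(R)\{R}={V}; candidates ⊆ {E,G,W}.
∅: R⊥V given ∅ in G with R→· removed — back-door holds.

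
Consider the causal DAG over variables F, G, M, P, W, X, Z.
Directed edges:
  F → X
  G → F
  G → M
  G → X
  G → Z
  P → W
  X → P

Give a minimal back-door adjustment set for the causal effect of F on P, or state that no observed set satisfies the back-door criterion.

F→P: minimal back-door set {G}.

desc(F)\{F}={P,W,X}; candidates ⊆ {G,M,Z}.
size 0: {}; under {} F still reaches {G,M,P,W,X,Z} ∋ P.
{G}: F⊥P given {G} in G with F→· removed — back-door holds.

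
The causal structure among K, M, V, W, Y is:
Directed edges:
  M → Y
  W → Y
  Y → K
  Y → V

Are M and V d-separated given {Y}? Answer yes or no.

Yes — M ⊥ V | {Y}.

Bayes-Ball from M | {Y} reaches {W}.
V ∉ reach(M|{Y}) ⇒ M ⊥ V | {Y}.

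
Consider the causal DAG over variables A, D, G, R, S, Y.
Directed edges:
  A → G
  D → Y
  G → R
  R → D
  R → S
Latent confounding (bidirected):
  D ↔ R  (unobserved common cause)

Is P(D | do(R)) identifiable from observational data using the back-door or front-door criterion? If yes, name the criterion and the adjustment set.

P(D|do(R)): not identifiable (no BD/FD set).

desc(R)\{R}={D,S,Y}; candidates ⊆ {A,G}.
R↔D: latent back-door arc(s) into R.
size 0: {}; under {} R still reaches {A,D,G,Y} ∋ D.
size 1: {A}, {G}; under {A} R still reaches {D,G,Y} ∋ D.
size 2: {A,G}; under {A,G} R still reaches {D,Y} ∋ D.
R↔D cannot be blocked by any observed set — no back-door set.
No mediator lies on a directed R→…→D path.
Neither criterion identifies P(D|do(R)) in this graph.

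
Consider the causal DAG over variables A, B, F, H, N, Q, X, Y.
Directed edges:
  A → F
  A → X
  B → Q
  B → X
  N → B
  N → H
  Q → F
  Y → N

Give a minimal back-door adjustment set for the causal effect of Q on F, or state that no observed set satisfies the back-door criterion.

desc(Q)\{Q}={F}; candidates ⊆ {A,B,H,N,X,Y}.
∅: Q⊥F given ∅ in G with Q→· removed — back-door holds.

Q→F: minimal back-door set ∅.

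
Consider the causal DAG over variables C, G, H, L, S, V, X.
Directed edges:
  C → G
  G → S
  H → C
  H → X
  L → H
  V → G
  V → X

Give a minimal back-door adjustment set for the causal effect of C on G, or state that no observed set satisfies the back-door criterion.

C→G: minimal back-door set ∅.

desc(C)\{C}={G,S}; candidates ⊆ {H,L,V,X}.
∅: C⊥G given ∅ in G with C→· removed — back-door holds.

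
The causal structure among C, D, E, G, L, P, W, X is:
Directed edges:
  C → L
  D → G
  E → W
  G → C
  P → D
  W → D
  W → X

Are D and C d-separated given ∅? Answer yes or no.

No — D and C are d-connected given ∅.

Bayes-Ball from D | ∅ reaches {C,E,G,L,P,W,X}.
C ∈ reach(D|∅) ⇒ D ⊥̸ C | ∅.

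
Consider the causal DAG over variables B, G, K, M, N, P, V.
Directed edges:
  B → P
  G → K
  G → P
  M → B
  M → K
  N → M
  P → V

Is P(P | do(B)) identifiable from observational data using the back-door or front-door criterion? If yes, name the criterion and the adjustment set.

desc(B)\{B}={P,V}; candidates ⊆ {G,K,M,N}.
∅: B⊥P given ∅ in G with B→· removed — back-door holds.
P(P|do(B)) = P(P|B) — no adjustment needed.

P(P|do(B)): backdoor, adjust for ∅.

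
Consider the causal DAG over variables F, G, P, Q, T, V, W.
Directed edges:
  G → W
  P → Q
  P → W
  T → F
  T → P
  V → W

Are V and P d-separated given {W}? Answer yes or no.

Bayes-Ball from V | {W} reaches {F,G,P,Q,T}.
P ∈ reach(V|{W}) ⇒ V ⊥̸ P | {W}.

No — V and P are d-connected given {W}.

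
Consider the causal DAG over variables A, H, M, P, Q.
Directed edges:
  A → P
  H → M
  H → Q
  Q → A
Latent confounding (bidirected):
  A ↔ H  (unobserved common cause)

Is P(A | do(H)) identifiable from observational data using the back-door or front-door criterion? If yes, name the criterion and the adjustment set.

P(A|do(H)): frontdoor, adjust for {Q}.

desc(H)\{H}={A,M,P,Q}; candidates ⊆ {—}.
H↔A: latent back-door arc(s) into H.
size 0: {}; under {} H still reaches {A,P} ∋ A.
H↔A cannot be blocked by any observed set — no back-door set.
{Q}: (i) intercepts every directed H→A path; (ii) no back-door H→{Q}; (iii) {H} blocks every back-door {Q}→A. Front-door holds.
P(A|do(H)) = Σ_{Q} P(Q|H) Σ_{H'} P(A|Q,H')P(H').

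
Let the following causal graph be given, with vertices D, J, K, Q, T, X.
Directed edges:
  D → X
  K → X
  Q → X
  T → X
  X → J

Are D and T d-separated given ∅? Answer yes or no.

Bayes-Ball from D | ∅ reaches {J,X}.
T ∉ reach(D|∅) ⇒ D ⊥ T | ∅.

Yes — D ⊥ T | ∅.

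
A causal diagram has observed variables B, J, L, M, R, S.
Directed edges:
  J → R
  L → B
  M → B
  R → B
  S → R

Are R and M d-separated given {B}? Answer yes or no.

Bayes-Ball from R | {B} reaches {J,L,M,S}.
M ∈ reach(R|{B}) ⇒ R ⊥̸ M | {B}.

No — R and M are d-connected given {B}.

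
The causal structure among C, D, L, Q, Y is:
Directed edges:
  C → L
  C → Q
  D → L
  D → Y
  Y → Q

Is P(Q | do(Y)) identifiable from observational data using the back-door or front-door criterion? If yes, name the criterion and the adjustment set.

P(Q|do(Y)): backdoor, adjust for ∅.

desc(Y)\{Y}={Q}; candidates ⊆ {C,D,L}.
∅: Y⊥Q given ∅ in G with Y→· removed — back-door holds.
P(Q|do(Y)) = P(Q|Y) — no adjustment needed.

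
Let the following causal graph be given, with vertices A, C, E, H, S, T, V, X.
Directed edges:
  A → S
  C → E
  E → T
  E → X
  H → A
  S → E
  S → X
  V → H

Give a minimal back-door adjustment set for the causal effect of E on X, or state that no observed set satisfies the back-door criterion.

E→X: minimal back-door set {S}.

desc(E)\{E}={T,X}; candidates ⊆ {A,C,H,S,V}.
size 0: {}; under {} E still reaches {A,C,H,S,V,X} ∋ X.
{S}: E⊥X given {S} in G with E→· removed — back-door holds.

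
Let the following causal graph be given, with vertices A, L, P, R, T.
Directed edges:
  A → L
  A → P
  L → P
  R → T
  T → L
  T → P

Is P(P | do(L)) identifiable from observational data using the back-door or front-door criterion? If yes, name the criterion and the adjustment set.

P(P|do(L)): backdoor, adjust for {A, T}.

desc(L)\{L}={P}; candidates ⊆ {A,R,T}.
size 0: {}; under {} L still reaches {A,P,R,T} ∋ P.
size 1: {A}, {R}, {T}; under {A} L still reaches {P,R,T} ∋ P.
{A,T}: L⊥P given {A,T} in G with L→· removed — back-door holds.
P(P|do(L)) = Σ_{A,T} P(P|L,A,T)·P(A,T).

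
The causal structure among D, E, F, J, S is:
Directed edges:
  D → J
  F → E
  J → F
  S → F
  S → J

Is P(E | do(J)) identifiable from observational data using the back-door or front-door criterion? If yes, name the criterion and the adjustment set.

desc(J)\{J}={E,F}; candidates ⊆ {D,S}.
size 0: {}; under {} J still reaches {D,E,F,S} ∋ E.
{S}: J⊥E given {S} in G with J→· removed — back-door holds.
P(E|do(J)) = Σ_{S} P(E|J,S)·P(S).

P(E|do(J)): backdoor, adjust for {S}.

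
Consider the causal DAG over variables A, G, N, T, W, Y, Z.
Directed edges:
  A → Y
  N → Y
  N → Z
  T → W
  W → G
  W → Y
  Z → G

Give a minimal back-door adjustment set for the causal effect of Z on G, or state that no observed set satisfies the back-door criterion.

desc(Z)\{Z}={G}; candidates ⊆ {A,N,T,W,Y}.
∅: Z⊥G given ∅ in G with Z→· removed — back-door holds.

Z→G: minimal back-door set ∅.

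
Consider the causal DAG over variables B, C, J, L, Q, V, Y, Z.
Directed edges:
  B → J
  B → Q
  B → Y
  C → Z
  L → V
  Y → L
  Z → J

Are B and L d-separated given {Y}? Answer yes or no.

Yes — B ⊥ L | {Y}.

Bayes-Ball from B | {Y} reaches {J,Q}.
L ∉ reach(B|{Y}) ⇒ B ⊥ L | {Y}.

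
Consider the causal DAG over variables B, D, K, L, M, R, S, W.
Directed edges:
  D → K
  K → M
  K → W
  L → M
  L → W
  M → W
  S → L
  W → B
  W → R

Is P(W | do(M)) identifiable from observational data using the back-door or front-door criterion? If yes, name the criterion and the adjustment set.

P(W|do(M)): backdoor, adjust for {K, L}.

desc(M)\{M}={B,R,W}; candidates ⊆ {D,K,L,S}.
size 0: {}; under {} M still reaches {B,D,K,L,R,S,W} ∋ W.
size 1: {D}, {K}, {L} …(+1); under {D} M still reaches {B,K,L,R,S,W} ∋ W.
{K,L}: M⊥W given {K,L} in G with M→· removed — back-door holds.
P(W|do(M)) = Σ_{K,L} P(W|M,K,L)·P(K,L).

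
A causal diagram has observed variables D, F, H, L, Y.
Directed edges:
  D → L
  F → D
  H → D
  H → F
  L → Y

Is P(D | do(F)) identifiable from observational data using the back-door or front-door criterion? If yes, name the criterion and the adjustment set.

desc(F)\{F}={D,L,Y}; candidates ⊆ {H}.
size 0: {}; under {} F still reaches {D,H,L,Y} ∋ D.
{H}: F⊥D given {H} in G with F→· removed — back-door holds.
P(D|do(F)) = Σ_{H} P(D|F,H)·P(H).

P(D|do(F)): backdoor, adjust for {H}.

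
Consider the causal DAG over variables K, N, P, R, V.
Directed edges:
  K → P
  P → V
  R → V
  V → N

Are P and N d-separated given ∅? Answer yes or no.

Bayes-Ball from P | ∅ reaches {K,N,V}.
N ∈ reach(P|∅) ⇒ P ⊥̸ N | ∅.

No — P and N are d-connected given ∅.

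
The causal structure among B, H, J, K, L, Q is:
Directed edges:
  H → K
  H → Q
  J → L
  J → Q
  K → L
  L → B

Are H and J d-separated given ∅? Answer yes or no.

Yes — H ⊥ J | ∅.

Bayes-Ball from H | ∅ reaches {B,K,L,Q}.
J ∉ reach(H|∅) ⇒ H ⊥ J | ∅.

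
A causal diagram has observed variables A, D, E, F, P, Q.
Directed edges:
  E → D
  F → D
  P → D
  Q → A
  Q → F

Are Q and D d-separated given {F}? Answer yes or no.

Yes — Q ⊥ D | {F}.

Bayes-Ball from Q | {F} reaches {A}.
D ∉ reach(Q|{F}) ⇒ Q ⊥ D | {F}.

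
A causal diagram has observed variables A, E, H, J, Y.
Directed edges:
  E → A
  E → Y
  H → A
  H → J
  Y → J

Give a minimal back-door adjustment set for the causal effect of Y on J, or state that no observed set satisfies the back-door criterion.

desc(Y)\{Y}={J}; candidates ⊆ {A,E,H}.
∅: Y⊥J given ∅ in G with Y→· removed — back-door holds.

Y→J: minimal back-door set ∅.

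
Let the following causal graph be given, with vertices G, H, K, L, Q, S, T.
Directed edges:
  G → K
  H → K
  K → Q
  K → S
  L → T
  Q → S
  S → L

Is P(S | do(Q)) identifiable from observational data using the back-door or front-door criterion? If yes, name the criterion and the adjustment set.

P(S|do(Q)): backdoor, adjust for {K}.

desc(Q)\{Q}={L,S,T}; candidates ⊆ {G,H,K}.
size 0: {}; under {} Q still reaches {G,H,K,L,S,T} ∋ S.
{K}: Q⊥S given {K} in G with Q→· removed — back-door holds.
P(S|do(Q)) = Σ_{K} P(S|Q,K)·P(K).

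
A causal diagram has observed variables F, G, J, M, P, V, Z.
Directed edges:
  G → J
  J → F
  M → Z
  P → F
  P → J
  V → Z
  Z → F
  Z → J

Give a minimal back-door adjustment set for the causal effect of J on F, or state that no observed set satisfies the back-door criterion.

J→F: minimal back-door set {P, Z}.

desc(J)\{J}={F}; candidates ⊆ {G,M,P,V,Z}.
size 0: {}; under {} J still reaches {F,G,M,P,V,Z} ∋ F.
size 1: {G}, {M}, {P} …(+2); under {G} J still reaches {F,M,P,V,Z} ∋ F.
{P,Z}: J⊥F given {P,Z} in G with J→· removed — back-door holds.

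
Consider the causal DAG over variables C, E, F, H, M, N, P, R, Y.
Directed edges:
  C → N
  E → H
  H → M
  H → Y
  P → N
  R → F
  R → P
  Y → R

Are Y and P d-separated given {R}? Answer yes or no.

Bayes-Ball from Y | {R} reaches {E,H,M}.
P ∉ reach(Y|{R}) ⇒ Y ⊥ P | {R}.

Yes — Y ⊥ P | {R}.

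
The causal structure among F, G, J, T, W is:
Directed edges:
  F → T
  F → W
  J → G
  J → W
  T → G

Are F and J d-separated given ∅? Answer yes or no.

Bayes-Ball from F | ∅ reaches {G,T,W}.
J ∉ reach(F|∅) ⇒ F ⊥ J | ∅.

Yes — F ⊥ J | ∅.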